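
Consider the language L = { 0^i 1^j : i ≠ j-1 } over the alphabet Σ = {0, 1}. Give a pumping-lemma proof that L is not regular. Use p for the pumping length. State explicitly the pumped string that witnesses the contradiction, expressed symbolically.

0^{p+p!} 1^{p+p!+1}

Assume L is regular; let p be its pumping constant.
Choose w = 0^p 1^{p+p!+1}. Since p ≠ (p+p!+1)-1 = p+p!, w ∈ L; and |w| ≥ p.
By the pumping lemma, w = xyz with |xy| ≤ p and y is nonempty.
The first p characters of w are 0's, so xy (and hence y) consists only of 0's. Write y = 0^k, 1 ≤ k ≤ p.
Since 1 ≤ k ≤ p, k divides p!; set t = 1 + p!/k. Then xy^t z has p + (p!/k)·k = p + p! copies of 0. Now the 0-count is p+p! and (1-count)-1 = (p+p!+1)-1 = p+p!, so i ≠ j-1 fails. So xy^t z = 0^{p+p!} 1^{p+p!+1} ∉ L.
This contradicts the pumping lemma, so L is not regular.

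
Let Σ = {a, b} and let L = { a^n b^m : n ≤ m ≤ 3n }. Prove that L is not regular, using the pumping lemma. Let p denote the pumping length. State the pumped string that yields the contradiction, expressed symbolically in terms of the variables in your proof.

Assume L is regular. Let p be the pumping length given by the pumping lemma.
Take w = a^p b^p ∈ L (since p ≤ p ≤ 3p), with |w| = 2p ≥ p.
Write w = xyz as guaranteed by the lemma, with |xy| ≤ p and |y| ≥ 1.
Since the first p symbols of w are all a's and |xy| ≤ p, y lies entirely in the leading a-block: y = a^k for some k with 1 ≤ k ≤ p.
Pump with i = 2: xy^2z = a^{p+k} b^p. Now n = p+k > p = m, so the condition n ≤ m fails. Thus xy^2z ∉ L.
This contradicts the pumping lemma, so L is not regular.

a^{p+k} b^p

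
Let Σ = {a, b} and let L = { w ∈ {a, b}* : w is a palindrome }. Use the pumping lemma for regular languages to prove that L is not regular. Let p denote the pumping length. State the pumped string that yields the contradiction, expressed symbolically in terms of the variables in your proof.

a^{p+k} b a^p

Assume L is regular. Let p be the pumping length given by the pumping lemma.
Take w = a^p b a^p, a palindrome of length 2p+1 ≥ p.
Write w = xyz as guaranteed by the lemma, with |xy| ≤ p and y is nonempty.
Because |xy| ≤ p and w begins with p copies of a, we have y = a^k with 1 ≤ k ≤ p.
Pump with i = 2: xy^2z = a^{p+k} b a^p. Its reverse is a^p b a^{p+k}, which differs from xy^2z since k ≥ 1. So xy^2z is not a palindrome and xy^2z ∉ L.
This contradicts the pumping lemma, so L is not regular.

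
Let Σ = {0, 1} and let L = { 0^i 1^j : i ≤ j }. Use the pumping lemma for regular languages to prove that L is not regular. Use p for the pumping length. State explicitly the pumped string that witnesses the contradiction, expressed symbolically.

Assume L is regular. Let p be the pumping length given by the pumping lemma.
Choose w = 0^p 1^p ∈ L, with |w| = 2p ≥ p.
By the pumping lemma, w = xyz with |xy| ≤ p and y is nonempty.
Since the first p symbols of w are all 0's and |xy| ≤ p, y lies entirely in the leading 0-block: y = 0^k for some k with 1 ≤ k ≤ p.
Consider xy^2z = 0^{p+k} 1^p. Since k ≥ 1, the 0-count p+k exceeds the 1-count p, so i ≤ j fails; thus xy^2z ∉ L.
This contradicts the pumping lemma, so L is not regular.

0^{p+k} 1^p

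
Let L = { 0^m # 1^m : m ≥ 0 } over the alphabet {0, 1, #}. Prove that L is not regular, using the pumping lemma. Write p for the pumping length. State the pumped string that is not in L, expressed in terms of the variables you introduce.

0^{p+k} # 1^p

Toward a contradiction, assume L is regular with pumping length p.
Take w = 0^p # 1^p ∈ L with |w| = 2p+1 ≥ p.
The pumping lemma gives a decomposition w = xyz where |xy| ≤ p and |y| > 0.
Since the first p symbols of w are all 0's and |xy| ≤ p, y lies entirely in the leading 0-block: y = 0^k for some k with 1 ≤ k ≤ p.
Pump with i = 2: xy^2z = 0^{p+k} # 1^p, which would require p+k = p. But k ≥ 1, so xy^2z ∉ L.
This contradicts the pumping lemma, so L is not regular.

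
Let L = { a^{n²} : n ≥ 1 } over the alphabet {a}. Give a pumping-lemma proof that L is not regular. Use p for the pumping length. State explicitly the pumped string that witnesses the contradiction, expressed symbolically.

a^{p²+k}

Toward a contradiction, assume L is regular with pumping length p.
Take w = a^{p²} ∈ L with |w| = p² ≥ p.
Write w = xyz as guaranteed by the lemma, with |xy| ≤ p and y is nonempty.
Then y = a^k for some k with 1 ≤ k ≤ p.
Pump with i = 2: xy^2z = a^{p²+k}. Since 1 ≤ k ≤ p, p² < p²+k ≤ p²+p < (p+1)², so p²+k lies strictly between consecutive squares and is not a perfect square. So xy^2z ∉ L.
Contradiction. Therefore L is not regular.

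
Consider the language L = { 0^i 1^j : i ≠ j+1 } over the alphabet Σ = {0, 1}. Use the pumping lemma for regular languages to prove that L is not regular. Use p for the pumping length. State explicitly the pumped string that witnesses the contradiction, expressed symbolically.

0^{p+p!} 1^{p+p!-1}

Assume L is regular. Let p be the pumping length given by the pumping lemma.
Choose w = 0^p 1^{p+p!-1}. Since p ≠ (p+p!-1)+1 = p+p!, w ∈ L; and |w| ≥ p.
Write w = xyz as guaranteed by the lemma, with |xy| ≤ p and y is nonempty.
The first p characters of w are 0's, so xy (and hence y) consists only of 0's. Write y = 0^k, 1 ≤ k ≤ p.
Since 1 ≤ k ≤ p, k divides p!; set t = 1 + p!/k. Then xy^t z has p + (p!/k)·k = p + p! copies of 0. Now the 0-count is p+p! and (1-count)+1 = (p+p!-1)+1 = p+p!, so i ≠ j+1 fails. So xy^t z = 0^{p+p!} 1^{p+p!-1} ∉ L.
This contradicts the pumping lemma, so L is not regular.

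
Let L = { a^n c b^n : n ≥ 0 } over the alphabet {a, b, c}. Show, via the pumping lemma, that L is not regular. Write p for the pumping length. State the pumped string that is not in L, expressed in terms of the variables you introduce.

a^{p+k} c b^p

Assume L is regular. Let p be the pumping length given by the pumping lemma.
Take w = a^p c b^p ∈ L with |w| = 2p+1 ≥ p.
By the pumping lemma, w = xyz with |xy| ≤ p and |y| > 0.
Because |xy| ≤ p and w begins with p copies of a, we have y = a^k with 1 ≤ k ≤ p.
Pump with i = 2: xy^2z = a^{p+k} c b^p, which would require p+k = p. But k ≥ 1, so xy^2z ∉ L.
Contradiction. Therefore L is not regular.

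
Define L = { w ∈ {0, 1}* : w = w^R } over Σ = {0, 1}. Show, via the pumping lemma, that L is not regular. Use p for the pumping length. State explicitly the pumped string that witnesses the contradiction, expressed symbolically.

Toward a contradiction, assume L is regular with pumping length p.
Take w = 0^p 1 0^p, a palindrome of length 2p+1 ≥ p.
Write w = xyz as guaranteed by the lemma, with |xy| ≤ p and |y| ≥ 1.
Because |xy| ≤ p and w begins with p copies of 0, we have y = 0^k with 1 ≤ k ≤ p.
Pump with i = 2: xy^2z = 0^{p+k} 1 0^p. Its reverse is 0^p 1 0^{p+k}, which differs from xy^2z since k ≥ 1. So xy^2z is not a palindrome and xy^2z ∉ L.
Contradiction. Therefore L is not regular.

0^{p+k} 1 0^p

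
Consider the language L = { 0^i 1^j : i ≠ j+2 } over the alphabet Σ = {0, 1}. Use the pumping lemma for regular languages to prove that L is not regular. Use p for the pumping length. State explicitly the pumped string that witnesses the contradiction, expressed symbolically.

0^{p+p!} 1^{p+p!-2}

Toward a contradiction, assume L is regular with pumping length p.
Choose w = 0^p 1^{p+p!-2}. Since p ≠ (p+p!-2)+2 = p+p!, w ∈ L; and |w| ≥ p.
The pumping lemma gives a decomposition w = xyz where |xy| ≤ p and y is nonempty.
Because |xy| ≤ p and w begins with p copies of 0, we have y = 0^k with 1 ≤ k ≤ p.
Since 1 ≤ k ≤ p, k divides p!; set t = 1 + p!/k. Then xy^t z has p + (p!/k)·k = p + p! copies of 0. Now the 0-count is p+p! and (1-count)+2 = (p+p!-2)+2 = p+p!, so i ≠ j+2 fails. So xy^t z = 0^{p+p!} 1^{p+p!-2} ∉ L.
Contradiction. Therefore L is not regular.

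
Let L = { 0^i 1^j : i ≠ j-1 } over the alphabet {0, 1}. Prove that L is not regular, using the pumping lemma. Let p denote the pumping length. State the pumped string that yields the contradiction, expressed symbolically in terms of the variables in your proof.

Toward a contradiction, assume L is regular with pumping length p.
Choose w = 0^p 1^{p+p!+1}. Since p ≠ (p+p!+1)-1 = p+p!, w ∈ L; and |w| ≥ p.
Write w = xyz as guaranteed by the lemma, with |xy| ≤ p and y is nonempty.
The first p characters of w are 0's, so xy (and hence y) consists only of 0's. Write y = 0^k, 1 ≤ k ≤ p.
Since 1 ≤ k ≤ p, k divides p!; set t = 1 + p!/k. Then xy^t z has p + (p!/k)·k = p + p! copies of 0. Now the 0-count is p+p! and (1-count)-1 = (p+p!+1)-1 = p+p!, so i ≠ j-1 fails. So xy^t z = 0^{p+p!} 1^{p+p!+1} ∉ L.
Contradiction. Therefore L is not regular.

0^{p+p!} 1^{p+p!+1}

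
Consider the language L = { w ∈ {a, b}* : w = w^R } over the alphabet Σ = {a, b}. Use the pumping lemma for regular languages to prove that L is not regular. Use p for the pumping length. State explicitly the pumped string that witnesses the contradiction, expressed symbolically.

a^{p+k} b a^p

Assume L is regular. Let p be the pumping length given by the pumping lemma.
Take w = a^p b a^p, a palindrome of length 2p+1 ≥ p.
By the pumping lemma, w = xyz with |xy| ≤ p and y is nonempty.
The first p characters of w are a's, so xy (and hence y) consists only of a's. Write y = a^k, 1 ≤ k ≤ p.
Pump with i = 2: xy^2z = a^{p+k} b a^p. Its reverse is a^p b a^{p+k}, which differs from xy^2z since k ≥ 1. So xy^2z is not a palindrome and xy^2z ∉ L.
This contradicts the pumping lemma, so L is not regular.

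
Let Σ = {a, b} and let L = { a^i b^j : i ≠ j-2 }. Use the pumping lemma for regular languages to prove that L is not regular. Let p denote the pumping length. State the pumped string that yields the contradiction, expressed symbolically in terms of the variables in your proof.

a^{p+p!} b^{p+p!+2}

Toward a contradiction, assume L is regular with pumping length p.
Choose w = a^p b^{p+p!+2}. Since p ≠ (p+p!+2)-2 = p+p!, w ∈ L; and |w| ≥ p.
Write w = xyz as guaranteed by the lemma, with |xy| ≤ p and |y| > 0.
Since the first p symbols of w are all a's and |xy| ≤ p, y lies entirely in the leading a-block: y = a^k for some k with 1 ≤ k ≤ p.
Since 1 ≤ k ≤ p, k divides p!; set t = 1 + p!/k. Then xy^t z has p + (p!/k)·k = p + p! copies of a. Now the a-count is p+p! and (b-count)-2 = (p+p!+2)-2 = p+p!, so i ≠ j-2 fails. So xy^t z = a^{p+p!} b^{p+p!+2} ∉ L.
This is a contradiction; hence L is not regular.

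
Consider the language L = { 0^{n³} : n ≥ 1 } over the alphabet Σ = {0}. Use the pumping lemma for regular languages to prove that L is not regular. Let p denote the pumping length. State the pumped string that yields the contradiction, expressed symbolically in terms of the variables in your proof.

0^{p³+k}

Assume L is regular; let p be its pumping constant.
Take w = 0^{p³} ∈ L with |w| = p³ ≥ p.
The pumping lemma gives a decomposition w = xyz where |xy| ≤ p and |y| ≥ 1.
Then y = 0^k for some k with 1 ≤ k ≤ p.
Pump with i = 2: xy^2z = 0^{p³+k}. Since 1 ≤ k ≤ p, p³ < p³+k ≤ p³+p < p³+3p²+3p+1 = (p+1)³, so p³+k is not a perfect cube. So xy^2z ∉ L.
Contradiction. Therefore L is not regular.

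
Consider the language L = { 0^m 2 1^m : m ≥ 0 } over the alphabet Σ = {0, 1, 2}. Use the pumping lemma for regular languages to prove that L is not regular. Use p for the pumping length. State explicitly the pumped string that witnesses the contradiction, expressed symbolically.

Toward a contradiction, assume L is regular with pumping length p.
Take w = 0^p 2 1^p ∈ L with |w| = 2p+1 ≥ p.
Write w = xyz as guaranteed by the lemma, with |xy| ≤ p and |y| > 0.
Because |xy| ≤ p and w begins with p copies of 0, we have y = 0^k with 1 ≤ k ≤ p.
Pump with i = 2: xy^2z = 0^{p+k} 2 1^p, which would require p+k = p. But k ≥ 1, so xy^2z ∉ L.
This contradicts the pumping lemma, so L is not regular.

0^{p+k} 2 1^p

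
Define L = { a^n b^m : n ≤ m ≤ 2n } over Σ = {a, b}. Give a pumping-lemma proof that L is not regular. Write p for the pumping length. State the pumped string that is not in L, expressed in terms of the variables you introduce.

Assume L is regular. Let p be the pumping length given by the pumping lemma.
Take w = a^p b^p ∈ L (since p ≤ p ≤ 2p), with |w| = 2p ≥ p.
By the pumping lemma, w = xyz with |xy| ≤ p and |y| > 0.
Because |xy| ≤ p and w begins with p copies of a, we have y = a^k with 1 ≤ k ≤ p.
Pump with i = 2: xy^2z = a^{p+k} b^p. Now n = p+k > p = m, so the condition n ≤ m fails. Thus xy^2z ∉ L.
This is a contradiction; hence L is not regular.

a^{p+k} b^p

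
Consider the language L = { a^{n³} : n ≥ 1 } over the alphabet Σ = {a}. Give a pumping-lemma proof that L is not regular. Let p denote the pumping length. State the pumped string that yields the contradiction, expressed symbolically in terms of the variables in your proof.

a^{p³+k}

Suppose for contradiction that L is regular, and let p be the pumping length.
Take w = a^{p³} ∈ L with |w| = p³ ≥ p.
Write w = xyz as guaranteed by the lemma, with |xy| ≤ p and |y| ≥ 1.
Then y = a^k for some k with 1 ≤ k ≤ p.
Pump with i = 2: xy^2z = a^{p³+k}. Since 1 ≤ k ≤ p, p³ < p³+k ≤ p³+p < p³+3p²+3p+1 = (p+1)³, so p³+k is not a perfect cube. So xy^2z ∉ L.
This contradicts the pumping lemma, so L is not regular.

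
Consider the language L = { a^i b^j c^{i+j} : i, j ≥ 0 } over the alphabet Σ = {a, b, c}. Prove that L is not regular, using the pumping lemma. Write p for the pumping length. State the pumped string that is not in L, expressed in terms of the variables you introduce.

Assume L is regular. Let p be the pumping length given by the pumping lemma.
Take w = a^p b^p c^{2p} ∈ L (with i=j=p, i+j=2p), |w| = 4p ≥ p.
The pumping lemma gives a decomposition w = xyz where |xy| ≤ p and |y| > 0.
The first p characters of w are a's, so xy (and hence y) consists only of a's. Write y = a^k, 1 ≤ k ≤ p.
Consider xy^2z = a^{p+k} b^p c^{2p}. Now the a- and b-counts sum to 2p+k, but the c-count is 2p ≠ 2p+k. So xy^2z ∉ L.
This contradicts the pumping lemma, so L is not regular.

a^{p+k} b^p c^{2p}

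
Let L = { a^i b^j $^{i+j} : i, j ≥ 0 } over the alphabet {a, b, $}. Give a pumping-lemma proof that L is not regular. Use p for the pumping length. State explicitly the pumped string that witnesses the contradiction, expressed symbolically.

Suppose for contradiction that L is regular, and let p be the pumping length.
Take w = a^p b^p $^{2p} ∈ L (with i=j=p, i+j=2p), |w| = 4p ≥ p.
The pumping lemma gives a decomposition w = xyz where |xy| ≤ p and y is nonempty.
The first p characters of w are a's, so xy (and hence y) consists only of a's. Write y = a^k, 1 ≤ k ≤ p.
Consider xy^2z = a^{p+k} b^p $^{2p}. Now the a- and b-counts sum to 2p+k, but the $-count is 2p ≠ 2p+k. So xy^2z ∉ L.
This is a contradiction; hence L is not regular.

a^{p+k} b^p $^{2p}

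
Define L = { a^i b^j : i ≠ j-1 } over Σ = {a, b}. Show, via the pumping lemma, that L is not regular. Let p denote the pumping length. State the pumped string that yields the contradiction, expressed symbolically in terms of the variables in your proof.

Toward a contradiction, assume L is regular with pumping length p.
Choose w = a^p b^{p+p!+1}. Since p ≠ (p+p!+1)-1 = p+p!, w ∈ L; and |w| ≥ p.
The pumping lemma gives a decomposition w = xyz where |xy| ≤ p and y is nonempty.
Because |xy| ≤ p and w begins with p copies of a, we have y = a^k with 1 ≤ k ≤ p.
Since 1 ≤ k ≤ p, k divides p!; set t = 1 + p!/k. Then xy^t z has p + (p!/k)·k = p + p! copies of a. Now the a-count is p+p! and (b-count)-1 = (p+p!+1)-1 = p+p!, so i ≠ j-1 fails. So xy^t z = a^{p+p!} b^{p+p!+1} ∉ L.
Contradiction. Therefore L is not regular.

a^{p+p!} b^{p+p!+1}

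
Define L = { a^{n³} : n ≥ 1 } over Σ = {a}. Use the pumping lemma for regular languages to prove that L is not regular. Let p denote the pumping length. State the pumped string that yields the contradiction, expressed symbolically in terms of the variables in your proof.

Assume L is regular; let p be its pumping constant.
Take w = a^{p³} ∈ L with |w| = p³ ≥ p.
The pumping lemma gives a decomposition w = xyz where |xy| ≤ p and y is nonempty.
Then y = a^k for some k with 1 ≤ k ≤ p.
Pump with i = 2: xy^2z = a^{p³+k}. Since 1 ≤ k ≤ p, p³ < p³+k ≤ p³+p < p³+3p²+3p+1 = (p+1)³, so p³+k is not a perfect cube. So xy^2z ∉ L.
This is a contradiction; hence L is not regular.

a^{p³+k}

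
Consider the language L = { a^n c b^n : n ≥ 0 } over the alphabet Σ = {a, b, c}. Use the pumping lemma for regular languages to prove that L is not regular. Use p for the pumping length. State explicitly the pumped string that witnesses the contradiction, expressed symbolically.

a^{p+k} c b^p

Suppose for contradiction that L is regular, and let p be the pumping length.
Take w = a^p c b^p ∈ L with |w| = 2p+1 ≥ p.
By the pumping lemma, w = xyz with |xy| ≤ p and |y| > 0.
Since the first p symbols of w are all a's and |xy| ≤ p, y lies entirely in the leading a-block: y = a^k for some k with 1 ≤ k ≤ p.
Pump with i = 2: xy^2z = a^{p+k} c b^p, which would require p+k = p. But k ≥ 1, so xy^2z ∉ L.
This contradicts the pumping lemma, so L is not regular.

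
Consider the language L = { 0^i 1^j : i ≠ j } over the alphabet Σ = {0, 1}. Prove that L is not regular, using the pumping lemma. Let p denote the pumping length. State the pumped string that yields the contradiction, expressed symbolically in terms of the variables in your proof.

Assume L is regular. Let p be the pumping length given by the pumping lemma.
Choose w = 0^p 1^{p+p!}. Since p ≠ p+p!, w ∈ L; and |w| ≥ p.
The pumping lemma gives a decomposition w = xyz where |xy| ≤ p and |y| > 0.
Since the first p symbols of w are all 0's and |xy| ≤ p, y lies entirely in the leading 0-block: y = 0^k for some k with 1 ≤ k ≤ p.
Since 1 ≤ k ≤ p, k divides p!; set t = 1 + p!/k. Then xy^t z has p + (p!/k)·k = p + p! copies of 0. Now the 0-count equals the 1-count, so i ≠ j fails. So xy^t z = 0^{p+p!} 1^{p+p!} ∉ L.
This is a contradiction; hence L is not regular.

0^{p+p!} 1^{p+p!}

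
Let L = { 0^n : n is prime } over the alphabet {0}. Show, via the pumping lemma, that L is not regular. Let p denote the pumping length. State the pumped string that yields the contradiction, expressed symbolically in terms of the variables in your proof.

0^{q(1+k)}

Suppose for contradiction that L is regular, and let p be the pumping length.
Let q be a prime with q ≥ p+2 (infinitely many primes exist), and take w = 0^q ∈ L with |w| = q ≥ p.
The pumping lemma gives a decomposition w = xyz where |xy| ≤ p and |y| > 0.
Then y = 0^k for some k with 1 ≤ k ≤ p.
Since 1 ≤ k ≤ p, |xz| = q-k. Pump with i = q+1: |xy^{q+1}z| = (q-k)+(q+1)k = q+qk = q(1+k), which is composite (both factors ≥ 2). So xy^{q+1}z = 0^{q(1+k)} ∉ L.
Contradiction. Therefore L is not regular.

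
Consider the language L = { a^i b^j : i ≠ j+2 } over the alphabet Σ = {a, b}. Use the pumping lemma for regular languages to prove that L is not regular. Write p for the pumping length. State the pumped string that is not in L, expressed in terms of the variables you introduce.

a^{p+p!} b^{p+p!-2}

Assume L is regular; let p be its pumping constant.
Choose w = a^p b^{p+p!-2}. Since p ≠ (p+p!-2)+2 = p+p!, w ∈ L; and |w| ≥ p.
By the pumping lemma, w = xyz with |xy| ≤ p and |y| ≥ 1.
Because |xy| ≤ p and w begins with p copies of a, we have y = a^k with 1 ≤ k ≤ p.
Since 1 ≤ k ≤ p, k divides p!; set t = 1 + p!/k. Then xy^t z has p + (p!/k)·k = p + p! copies of a. Now the a-count is p+p! and (b-count)+2 = (p+p!-2)+2 = p+p!, so i ≠ j+2 fails. So xy^t z = a^{p+p!} b^{p+p!-2} ∉ L.
Contradiction. Therefore L is not regular.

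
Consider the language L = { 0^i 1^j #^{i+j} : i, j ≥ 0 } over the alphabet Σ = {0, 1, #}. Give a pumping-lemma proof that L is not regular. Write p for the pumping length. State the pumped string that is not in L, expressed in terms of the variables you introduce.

0^{p+k} 1^p #^{2p}

Assume L is regular. Let p be the pumping length given by the pumping lemma.
Take w = 0^p 1^p #^{2p} ∈ L (with i=j=p, i+j=2p), |w| = 4p ≥ p.
By the pumping lemma, w = xyz with |xy| ≤ p and y is nonempty.
Since the first p symbols of w are all 0's and |xy| ≤ p, y lies entirely in the leading 0-block: y = 0^k for some k with 1 ≤ k ≤ p.
Consider xy^2z = 0^{p+k} 1^p #^{2p}. Now the 0- and 1-counts sum to 2p+k, but the #-count is 2p ≠ 2p+k. So xy^2z ∉ L.
This is a contradiction; hence L is not regular.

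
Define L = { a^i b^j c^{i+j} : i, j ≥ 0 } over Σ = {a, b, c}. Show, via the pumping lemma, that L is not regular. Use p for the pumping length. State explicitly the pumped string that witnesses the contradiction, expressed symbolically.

a^{p+k} b^p c^{2p}

Assume L is regular; let p be its pumping constant.
Take w = a^p b^p c^{2p} ∈ L (with i=j=p, i+j=2p), |w| = 4p ≥ p.
The pumping lemma gives a decomposition w = xyz where |xy| ≤ p and |y| > 0.
The first p characters of w are a's, so xy (and hence y) consists only of a's. Write y = a^k, 1 ≤ k ≤ p.
Consider xy^2z = a^{p+k} b^p c^{2p}. Now the a- and b-counts sum to 2p+k, but the c-count is 2p ≠ 2p+k. So xy^2z ∉ L.
This is a contradiction; hence L is not regular.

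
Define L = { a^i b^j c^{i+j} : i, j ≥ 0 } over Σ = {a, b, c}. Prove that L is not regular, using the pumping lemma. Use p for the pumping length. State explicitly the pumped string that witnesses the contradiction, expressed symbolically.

a^{p+k} b^p c^{2p}

Toward a contradiction, assume L is regular with pumping length p.
Take w = a^p b^p c^{2p} ∈ L (with i=j=p, i+j=2p), |w| = 4p ≥ p.
Write w = xyz as guaranteed by the lemma, with |xy| ≤ p and |y| ≥ 1.
The first p characters of w are a's, so xy (and hence y) consists only of a's. Write y = a^k, 1 ≤ k ≤ p.
Consider xy^2z = a^{p+k} b^p c^{2p}. Now the a- and b-counts sum to 2p+k, but the c-count is 2p ≠ 2p+k. So xy^2z ∉ L.
This contradicts the pumping lemma, so L is not regular.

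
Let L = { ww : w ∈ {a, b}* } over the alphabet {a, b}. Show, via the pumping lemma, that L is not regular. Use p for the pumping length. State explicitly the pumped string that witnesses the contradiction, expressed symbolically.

Assume L is regular; let p be its pumping constant.
Take w = a^p b^p a^p b^p = uu where u = a^pb^p; then w ∈ L and |w| = 4p ≥ p.
By the pumping lemma, w = xyz with |xy| ≤ p and |y| ≥ 1.
The first p characters of w are a's, so xy (and hence y) consists only of a's. Write y = a^k, 1 ≤ k ≤ p.
Pump with i = 2: xy^2z = a^{p+k} b^p a^p b^p, of length 4p+k. Suppose this equals vv. The string starts with a and ends with b, so v does too; thus the boundary between the two copies of v is a b→a transition. There is exactly one such transition, at position 2p+k, so |v| = 2p+k and |vv| = 4p+2k ≠ 4p+k since k ≥ 1. So xy^2z ∉ L.
This is a contradiction; hence L is not regular.

a^{p+k} b^p a^p b^p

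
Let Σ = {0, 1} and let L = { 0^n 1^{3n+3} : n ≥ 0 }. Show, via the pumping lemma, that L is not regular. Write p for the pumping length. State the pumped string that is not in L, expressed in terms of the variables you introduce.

Suppose for contradiction that L is regular, and let p be the pumping length.
Choose w = 0^p 1^{3p+3}, which is in L with |w| = 4p+3 ≥ p.
The pumping lemma gives a decomposition w = xyz where |xy| ≤ p and |y| ≥ 1.
The first p characters of w are 0's, so xy (and hence y) consists only of 0's. Write y = 0^k, 1 ≤ k ≤ p.
Pump with i = 2: xy^2z = 0^{p+k} 1^{3p+3}. For this to lie in L we would need 3p+3 = 3(p+k)+3, which forces k = 0. But k ≥ 1, so xy^2z ∉ L.
Contradiction. Therefore L is not regular.

0^{p+k} 1^{3p+3}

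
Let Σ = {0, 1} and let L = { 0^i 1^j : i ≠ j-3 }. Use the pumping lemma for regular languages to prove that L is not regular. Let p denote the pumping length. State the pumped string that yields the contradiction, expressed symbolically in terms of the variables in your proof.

0^{p+p!} 1^{p+p!+3}

Assume L is regular. Let p be the pumping length given by the pumping lemma.
Choose w = 0^p 1^{p+p!+3}. Since p ≠ (p+p!+3)-3 = p+p!, w ∈ L; and |w| ≥ p.
Write w = xyz as guaranteed by the lemma, with |xy| ≤ p and y is nonempty.
The first p characters of w are 0's, so xy (and hence y) consists only of 0's. Write y = 0^k, 1 ≤ k ≤ p.
Since 1 ≤ k ≤ p, k divides p!; set t = 1 + p!/k. Then xy^t z has p + (p!/k)·k = p + p! copies of 0. Now the 0-count is p+p! and (1-count)-3 = (p+p!+3)-3 = p+p!, so i ≠ j-3 fails. So xy^t z = 0^{p+p!} 1^{p+p!+3} ∉ L.
Contradiction. Therefore L is not regular.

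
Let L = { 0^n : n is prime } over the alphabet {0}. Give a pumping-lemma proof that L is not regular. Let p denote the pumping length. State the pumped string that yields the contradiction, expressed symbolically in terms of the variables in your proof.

0^{q(1+k)}

Assume L is regular. Let p be the pumping length given by the pumping lemma.
Let q be a prime with q ≥ p+2 (infinitely many primes exist), and take w = 0^q ∈ L with |w| = q ≥ p.
Write w = xyz as guaranteed by the lemma, with |xy| ≤ p and y is nonempty.
Then y = 0^k for some k with 1 ≤ k ≤ p.
Since 1 ≤ k ≤ p, |xz| = q-k. Pump with i = q+1: |xy^{q+1}z| = (q-k)+(q+1)k = q+qk = q(1+k), which is composite (both factors ≥ 2). So xy^{q+1}z = 0^{q(1+k)} ∉ L.
This is a contradiction; hence L is not regular.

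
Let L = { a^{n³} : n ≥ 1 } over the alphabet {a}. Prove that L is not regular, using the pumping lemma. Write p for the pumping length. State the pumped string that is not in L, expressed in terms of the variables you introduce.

Toward a contradiction, assume L is regular with pumping length p.
Take w = a^{p³} ∈ L with |w| = p³ ≥ p.
Write w = xyz as guaranteed by the lemma, with |xy| ≤ p and |y| ≥ 1.
Then y = a^k for some k with 1 ≤ k ≤ p.
Pump with i = 2: xy^2z = a^{p³+k}. Since 1 ≤ k ≤ p, p³ < p³+k ≤ p³+p < p³+3p²+3p+1 = (p+1)³, so p³+k is not a perfect cube. So xy^2z ∉ L.
This is a contradiction; hence L is not regular.

a^{p³+k}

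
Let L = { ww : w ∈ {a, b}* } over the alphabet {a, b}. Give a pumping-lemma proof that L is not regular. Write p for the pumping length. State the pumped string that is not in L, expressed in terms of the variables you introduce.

Suppose for contradiction that L is regular, and let p be the pumping length.
Take w = a^p b^p a^p b^p = uu where u = a^pb^p; then w ∈ L and |w| = 4p ≥ p.
The pumping lemma gives a decomposition w = xyz where |xy| ≤ p and |y| > 0.
Since the first p symbols of w are all a's and |xy| ≤ p, y lies entirely in the leading a-block: y = a^k for some k with 1 ≤ k ≤ p.
Pump with i = 2: xy^2z = a^{p+k} b^p a^p b^p, of length 4p+k. Suppose this equals vv. The string starts with a and ends with b, so v does too; thus the boundary between the two copies of v is a b→a transition. There is exactly one such transition, at position 2p+k, so |v| = 2p+k and |vv| = 4p+2k ≠ 4p+k since k ≥ 1. So xy^2z ∉ L.
This contradicts the pumping lemma, so L is not regular.

a^{p+k} b^p a^p b^p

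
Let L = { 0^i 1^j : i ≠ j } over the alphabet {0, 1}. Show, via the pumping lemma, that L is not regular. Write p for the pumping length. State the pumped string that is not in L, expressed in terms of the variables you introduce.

0^{p+p!} 1^{p+p!}

Suppose for contradiction that L is regular, and let p be the pumping length.
Choose w = 0^p 1^{p+p!}. Since p ≠ p+p!, w ∈ L; and |w| ≥ p.
Write w = xyz as guaranteed by the lemma, with |xy| ≤ p and y is nonempty.
The first p characters of w are 0's, so xy (and hence y) consists only of 0's. Write y = 0^k, 1 ≤ k ≤ p.
Since 1 ≤ k ≤ p, k divides p!; set t = 1 + p!/k. Then xy^t z has p + (p!/k)·k = p + p! copies of 0. Now the 0-count equals the 1-count, so i ≠ j fails. So xy^t z = 0^{p+p!} 1^{p+p!} ∉ L.
This contradicts the pumping lemma, so L is not regular.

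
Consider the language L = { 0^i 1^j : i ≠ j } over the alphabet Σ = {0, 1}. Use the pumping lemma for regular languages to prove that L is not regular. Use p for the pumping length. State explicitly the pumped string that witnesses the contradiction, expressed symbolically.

Assume L is regular; let p be its pumping constant.
Choose w = 0^p 1^{p+p!}. Since p ≠ p+p!, w ∈ L; and |w| ≥ p.
Write w = xyz as guaranteed by the lemma, with |xy| ≤ p and y is nonempty.
Because |xy| ≤ p and w begins with p copies of 0, we have y = 0^k with 1 ≤ k ≤ p.
Since 1 ≤ k ≤ p, k divides p!; set t = 1 + p!/k. Then xy^t z has p + (p!/k)·k = p + p! copies of 0. Now the 0-count equals the 1-count, so i ≠ j fails. So xy^t z = 0^{p+p!} 1^{p+p!} ∉ L.
This contradicts the pumping lemma, so L is not regular.

0^{p+p!} 1^{p+p!}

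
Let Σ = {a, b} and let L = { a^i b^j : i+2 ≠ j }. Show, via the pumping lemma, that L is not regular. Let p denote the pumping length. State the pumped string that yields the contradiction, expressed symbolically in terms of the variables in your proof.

Assume L is regular. Let p be the pumping length given by the pumping lemma.
Choose w = a^p b^{p+p!+2}. Since p ≠ (p+p!+2)-2 = p+p!, w ∈ L; and |w| ≥ p.
Write w = xyz as guaranteed by the lemma, with |xy| ≤ p and |y| > 0.
Because |xy| ≤ p and w begins with p copies of a, we have y = a^k with 1 ≤ k ≤ p.
Since 1 ≤ k ≤ p, k divides p!; set t = 1 + p!/k. Then xy^t z has p + (p!/k)·k = p + p! copies of a. Now the a-count is p+p! and (b-count)-2 = (p+p!+2)-2 = p+p!, so i+2 ≠ j fails. So xy^t z = a^{p+p!} b^{p+p!+2} ∉ L.
This is a contradiction; hence L is not regular.

a^{p+p!} b^{p+p!+2}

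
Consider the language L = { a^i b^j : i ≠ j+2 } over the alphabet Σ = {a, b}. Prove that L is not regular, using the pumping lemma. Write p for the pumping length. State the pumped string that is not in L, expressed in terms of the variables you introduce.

a^{p+p!} b^{p+p!-2}

Assume L is regular. Let p be the pumping length given by the pumping lemma.
Choose w = a^p b^{p+p!-2}. Since p ≠ (p+p!-2)+2 = p+p!, w ∈ L; and |w| ≥ p.
The pumping lemma gives a decomposition w = xyz where |xy| ≤ p and |y| ≥ 1.
Because |xy| ≤ p and w begins with p copies of a, we have y = a^k with 1 ≤ k ≤ p.
Since 1 ≤ k ≤ p, k divides p!; set t = 1 + p!/k. Then xy^t z has p + (p!/k)·k = p + p! copies of a. Now the a-count is p+p! and (b-count)+2 = (p+p!-2)+2 = p+p!, so i ≠ j+2 fails. So xy^t z = a^{p+p!} b^{p+p!-2} ∉ L.
This is a contradiction; hence L is not regular.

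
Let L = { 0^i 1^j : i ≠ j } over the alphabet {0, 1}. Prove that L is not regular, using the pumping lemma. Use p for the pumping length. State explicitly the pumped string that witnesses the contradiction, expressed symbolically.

0^{p+p!} 1^{p+p!}

Assume L is regular; let p be its pumping constant.
Choose w = 0^p 1^{p+p!}. Since p ≠ p+p!, w ∈ L; and |w| ≥ p.
By the pumping lemma, w = xyz with |xy| ≤ p and |y| > 0.
Because |xy| ≤ p and w begins with p copies of 0, we have y = 0^k with 1 ≤ k ≤ p.
Since 1 ≤ k ≤ p, k divides p!; set t = 1 + p!/k. Then xy^t z has p + (p!/k)·k = p + p! copies of 0. Now the 0-count equals the 1-count, so i ≠ j fails. So xy^t z = 0^{p+p!} 1^{p+p!} ∉ L.
Contradiction. Therefore L is not regular.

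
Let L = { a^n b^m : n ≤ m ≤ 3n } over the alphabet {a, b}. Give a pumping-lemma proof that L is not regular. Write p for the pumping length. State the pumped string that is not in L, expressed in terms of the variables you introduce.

Suppose for contradiction that L is regular, and let p be the pumping length.
Take w = a^p b^p ∈ L (since p ≤ p ≤ 3p), with |w| = 2p ≥ p.
By the pumping lemma, w = xyz with |xy| ≤ p and |y| ≥ 1.
Because |xy| ≤ p and w begins with p copies of a, we have y = a^k with 1 ≤ k ≤ p.
Pump with i = 2: xy^2z = a^{p+k} b^p. Now n = p+k > p = m, so the condition n ≤ m fails. Thus xy^2z ∉ L.
Contradiction. Therefore L is not regular.

a^{p+k} b^p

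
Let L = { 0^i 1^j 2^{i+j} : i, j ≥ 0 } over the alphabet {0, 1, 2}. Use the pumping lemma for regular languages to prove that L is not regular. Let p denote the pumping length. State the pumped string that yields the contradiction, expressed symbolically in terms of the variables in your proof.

Toward a contradiction, assume L is regular with pumping length p.
Take w = 0^p 1^p 2^{2p} ∈ L (with i=j=p, i+j=2p), |w| = 4p ≥ p.
By the pumping lemma, w = xyz with |xy| ≤ p and |y| ≥ 1.
Because |xy| ≤ p and w begins with p copies of 0, we have y = 0^k with 1 ≤ k ≤ p.
Consider xy^2z = 0^{p+k} 1^p 2^{2p}. Now the 0- and 1-counts sum to 2p+k, but the 2-count is 2p ≠ 2p+k. So xy^2z ∉ L.
This contradicts the pumping lemma, so L is not regular.

0^{p+k} 1^p 2^{2p}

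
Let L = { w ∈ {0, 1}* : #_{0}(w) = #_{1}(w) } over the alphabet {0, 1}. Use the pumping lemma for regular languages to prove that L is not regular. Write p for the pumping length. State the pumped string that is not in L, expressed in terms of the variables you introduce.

Assume L is regular; let p be its pumping constant.
Choose w = 0^p 1^p ∈ L with |w| = 2p ≥ p.
By the pumping lemma, w = xyz with |xy| ≤ p and |y| > 0.
Because |xy| ≤ p and w begins with p copies of 0, we have y = 0^k with 1 ≤ k ≤ p.
Pump with i = 2: xy^2z = 0^{p+k} 1^p has p+k occurrences of 0 but only p of 1. Since k ≥ 1 the counts differ, so xy^2z ∉ L.
This contradicts the pumping lemma, so L is not regular.

0^{p+k} 1^p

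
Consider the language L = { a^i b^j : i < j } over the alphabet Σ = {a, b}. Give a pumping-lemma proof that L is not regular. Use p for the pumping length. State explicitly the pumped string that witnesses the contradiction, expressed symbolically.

Suppose for contradiction that L is regular, and let p be the pumping length.
Choose w = a^p b^{p+1} ∈ L, with |w| = 2p+1 ≥ p.
Write w = xyz as guaranteed by the lemma, with |xy| ≤ p and |y| > 0.
The first p characters of w are a's, so xy (and hence y) consists only of a's. Write y = a^k, 1 ≤ k ≤ p.
Consider xy^2z = a^{p+k} b^{p+1}. Since k ≥ 1, the a-count p+k is at least p+1, so i < j fails; thus xy^2z ∉ L.
This is a contradiction; hence L is not regular.

a^{p+k} b^{p+1}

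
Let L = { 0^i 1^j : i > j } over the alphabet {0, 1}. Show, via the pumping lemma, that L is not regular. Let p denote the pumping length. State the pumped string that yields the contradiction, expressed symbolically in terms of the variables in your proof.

Suppose for contradiction that L is regular, and let p be the pumping length.
Choose w = 0^{p+1} 1^p ∈ L, with |w| = 2p+1 ≥ p.
By the pumping lemma, w = xyz with |xy| ≤ p and |y| > 0.
Because |xy| ≤ p and w begins with p copies of 0, we have y = 0^k with 1 ≤ k ≤ p.
Consider xy^0z = xz = 0^{p+1-k} 1^p. Since k ≥ 1, the 0-count p+1-k is at most p, so i > j fails; thus xz ∉ L.
This contradicts the pumping lemma, so L is not regular.

0^{p+1-k} 1^p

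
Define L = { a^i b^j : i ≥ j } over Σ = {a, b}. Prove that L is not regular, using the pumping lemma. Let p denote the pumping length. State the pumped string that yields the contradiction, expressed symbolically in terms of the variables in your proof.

Assume L is regular; let p be its pumping constant.
Choose w = a^p b^p ∈ L, with |w| = 2p ≥ p.
The pumping lemma gives a decomposition w = xyz where |xy| ≤ p and y is nonempty.
The first p characters of w are a's, so xy (and hence y) consists only of a's. Write y = a^k, 1 ≤ k ≤ p.
Consider xy^0z = xz = a^{p-k} b^p. Since k ≥ 1, the a-count p-k is less than p, so i ≥ j fails; thus xz ∉ L.
This contradicts the pumping lemma, so L is not regular.

a^{p-k} b^p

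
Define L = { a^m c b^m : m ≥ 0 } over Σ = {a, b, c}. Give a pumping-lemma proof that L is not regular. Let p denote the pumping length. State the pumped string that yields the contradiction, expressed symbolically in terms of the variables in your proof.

Suppose for contradiction that L is regular, and let p be the pumping length.
Take w = a^p c b^p ∈ L with |w| = 2p+1 ≥ p.
Write w = xyz as guaranteed by the lemma, with |xy| ≤ p and y is nonempty.
The first p characters of w are a's, so xy (and hence y) consists only of a's. Write y = a^k, 1 ≤ k ≤ p.
Pump with i = 2: xy^2z = a^{p+k} c b^p, which would require p+k = p. But k ≥ 1, so xy^2z ∉ L.
Contradiction. Therefore L is not regular.

a^{p+k} c b^p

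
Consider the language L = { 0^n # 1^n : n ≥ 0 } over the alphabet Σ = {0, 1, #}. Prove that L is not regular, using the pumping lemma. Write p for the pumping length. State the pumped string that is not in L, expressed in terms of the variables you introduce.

Toward a contradiction, assume L is regular with pumping length p.
Take w = 0^p # 1^p ∈ L with |w| = 2p+1 ≥ p.
The pumping lemma gives a decomposition w = xyz where |xy| ≤ p and y is nonempty.
Because |xy| ≤ p and w begins with p copies of 0, we have y = 0^k with 1 ≤ k ≤ p.
Pump with i = 2: xy^2z = 0^{p+k} # 1^p, which would require p+k = p. But k ≥ 1, so xy^2z ∉ L.
Contradiction. Therefore L is not regular.

0^{p+k} # 1^p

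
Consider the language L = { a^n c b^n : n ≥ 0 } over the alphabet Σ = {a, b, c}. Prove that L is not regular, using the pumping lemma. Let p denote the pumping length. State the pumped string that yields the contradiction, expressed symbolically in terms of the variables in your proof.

a^{p+k} c b^p

Toward a contradiction, assume L is regular with pumping length p.
Take w = a^p c b^p ∈ L with |w| = 2p+1 ≥ p.
The pumping lemma gives a decomposition w = xyz where |xy| ≤ p and |y| > 0.
The first p characters of w are a's, so xy (and hence y) consists only of a's. Write y = a^k, 1 ≤ k ≤ p.
Pump with i = 2: xy^2z = a^{p+k} c b^p, which would require p+k = p. But k ≥ 1, so xy^2z ∉ L.
This is a contradiction; hence L is not regular.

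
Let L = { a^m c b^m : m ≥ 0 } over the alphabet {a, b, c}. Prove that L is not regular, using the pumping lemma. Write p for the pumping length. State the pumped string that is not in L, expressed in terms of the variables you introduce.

a^{p+k} c b^p

Suppose for contradiction that L is regular, and let p be the pumping length.
Take w = a^p c b^p ∈ L with |w| = 2p+1 ≥ p.
By the pumping lemma, w = xyz with |xy| ≤ p and |y| ≥ 1.
The first p characters of w are a's, so xy (and hence y) consists only of a's. Write y = a^k, 1 ≤ k ≤ p.
Pump with i = 2: xy^2z = a^{p+k} c b^p, which would require p+k = p. But k ≥ 1, so xy^2z ∉ L.
This contradicts the pumping lemma, so L is not regular.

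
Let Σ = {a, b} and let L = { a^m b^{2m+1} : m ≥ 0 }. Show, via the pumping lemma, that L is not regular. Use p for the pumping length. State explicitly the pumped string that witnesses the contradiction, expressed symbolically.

a^{p+k} b^{2p+1}

Assume L is regular; let p be its pumping constant.
Let w = a^p b^{2p+1} ∈ L; note |w| = 3p+1 ≥ p.
By the pumping lemma, w = xyz with |xy| ≤ p and y is nonempty.
The first p characters of w are a's, so xy (and hence y) consists only of a's. Write y = a^k, 1 ≤ k ≤ p.
Pump with i = 2: xy^2z = a^{p+k} b^{2p+1}. For this to lie in L we would need 2p+1 = 2(p+k)+1, which forces k = 0. But k ≥ 1, so xy^2z ∉ L.
Contradiction. Therefore L is not regular.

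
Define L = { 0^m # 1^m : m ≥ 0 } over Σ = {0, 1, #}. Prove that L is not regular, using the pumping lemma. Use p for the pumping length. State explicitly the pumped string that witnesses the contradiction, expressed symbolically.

Assume L is regular; let p be its pumping constant.
Take w = 0^p # 1^p ∈ L with |w| = 2p+1 ≥ p.
Write w = xyz as guaranteed by the lemma, with |xy| ≤ p and |y| > 0.
Because |xy| ≤ p and w begins with p copies of 0, we have y = 0^k with 1 ≤ k ≤ p.
Pump with i = 2: xy^2z = 0^{p+k} # 1^p, which would require p+k = p. But k ≥ 1, so xy^2z ∉ L.
This is a contradiction; hence L is not regular.

0^{p+k} # 1^p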